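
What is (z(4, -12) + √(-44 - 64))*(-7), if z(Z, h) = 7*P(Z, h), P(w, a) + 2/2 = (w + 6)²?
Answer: -4851 - 42*I*√3 ≈ -4851.0 - 72.746*I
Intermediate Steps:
P(w, a) = -1 + (6 + w)² (P(w, a) = -1 + (w + 6)² = -1 + (6 + w)²)
z(Z, h) = -7 + 7*(6 + Z)² (z(Z, h) = 7*(-1 + (6 + Z)²) = -7 + 7*(6 + Z)²)
(z(4, -12) + √(-44 - 64))*(-7) = ((-7 + 7*(6 + 4)²) + √(-44 - 64))*(-7) = ((-7 + 7*10²) + √(-108))*(-7) = ((-7 + 7*100) + 6*I*√3)*(-7) = ((-7 + 700) + 6*I*√3)*(-7) = (693 + 6*I*√3)*(-7) = -4851 - 42*I*√3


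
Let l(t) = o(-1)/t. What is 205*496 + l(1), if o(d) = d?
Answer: 101679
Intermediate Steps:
l(t) = -1/t
205*496 + l(1) = 205*496 - 1/1 = 101680 - 1*1 = 101680 - 1 = 101679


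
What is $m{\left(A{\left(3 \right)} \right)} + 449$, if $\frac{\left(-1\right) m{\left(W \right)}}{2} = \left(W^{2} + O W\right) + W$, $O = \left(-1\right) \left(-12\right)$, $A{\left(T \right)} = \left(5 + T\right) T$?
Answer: $-1327$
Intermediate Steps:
$A{\left(T \right)} = T \left(5 + T\right)$
$O = 12$
$m{\left(W \right)} = - 26 W - 2 W^{2}$ ($m{\left(W \right)} = - 2 \left(\left(W^{2} + 12 W\right) + W\right) = - 2 \left(W^{2} + 13 W\right) = - 26 W - 2 W^{2}$)
$m{\left(A{\left(3 \right)} \right)} + 449 = - 2 \cdot 3 \left(5 + 3\right) \left(13 + 3 \left(5 + 3\right)\right) + 449 = - 2 \cdot 3 \cdot 8 \left(13 + 3 \cdot 8\right) + 449 = \left(-2\right) 24 \left(13 + 24\right) + 449 = \left(-2\right) 24 \cdot 37 + 449 = -1776 + 449 = -1327$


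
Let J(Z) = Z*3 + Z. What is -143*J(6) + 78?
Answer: -3354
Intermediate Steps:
J(Z) = 4*Z (J(Z) = 3*Z + Z = 4*Z)
-143*J(6) + 78 = -572*6 + 78 = -143*24 + 78 = -3432 + 78 = -3354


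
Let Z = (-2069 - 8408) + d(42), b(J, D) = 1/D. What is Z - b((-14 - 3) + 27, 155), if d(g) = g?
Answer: -1617426/155 ≈ -10435.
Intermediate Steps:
Z = -10435 (Z = (-2069 - 8408) + 42 = -10477 + 42 = -10435)
Z - b((-14 - 3) + 27, 155) = -10435 - 1/155 = -1617426/155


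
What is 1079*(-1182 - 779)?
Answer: -2115919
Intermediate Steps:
1079*(-1182 - 779) = 1079*(-1961) = -2115919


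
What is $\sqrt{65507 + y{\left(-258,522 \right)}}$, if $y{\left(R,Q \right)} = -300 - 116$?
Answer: $\sqrt{65091} \approx 255.13$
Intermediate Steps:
$y{\left(R,Q \right)} = -416$
$\sqrt{65507 + y{\left(-258,522 \right)}} = \sqrt{65507 - 416} = \sqrt{65091}$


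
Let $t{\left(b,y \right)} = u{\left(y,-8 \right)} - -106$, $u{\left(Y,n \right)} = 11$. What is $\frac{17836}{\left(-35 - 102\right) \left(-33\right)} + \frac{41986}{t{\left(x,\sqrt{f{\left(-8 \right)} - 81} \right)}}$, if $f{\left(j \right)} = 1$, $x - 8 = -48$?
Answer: $\frac{63968506}{176319} \approx 362.8$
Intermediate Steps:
$x = -40$ ($x = 8 - 48 = -40$)
$t{\left(b,y \right)} = 117$ ($t{\left(b,y \right)} = 11 - -106 = 11 + 106 = 117$)
$\frac{17836}{\left(-35 - 102\right) \left(-33\right)} + \frac{41986}{t{\left(x,\sqrt{f{\left(-8 \right)} - 81} \right)}} = \frac{17836}{\left(-35 - 102\right) \left(-33\right)} + \frac{41986}{117} = \frac{17836}{\left(-137\right) \left(-33\right)} + 41986 \cdot \frac{1}{117} = \frac{17836}{4521} + \frac{41986}{117} = \frac{63968506}{176319}$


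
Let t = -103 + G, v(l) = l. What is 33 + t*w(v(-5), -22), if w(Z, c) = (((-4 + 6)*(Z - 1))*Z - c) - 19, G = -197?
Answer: -18867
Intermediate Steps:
w(Z, c) = -19 - c + Z*(-2 + 2*Z) (w(Z, c) = ((2*(-1 + Z))*Z - c) - 19 = ((-2 + 2*Z)*Z - c) - 19 = (Z*(-2 + 2*Z) - c) - 19 = (-c + Z*(-2 + 2*Z)) - 19 = -19 - c + Z*(-2 + 2*Z))
t = -300 (t = -103 - 197 = -300)
33 + t*w(v(-5), -22) = 33 - 300*(-19 - 1*(-22) - 2*(-5) + 2*(-5)²) = 33 - 300*(-19 + 22 + 10 + 2*25) = 33 - 300*(-19 + 22 + 10 + 50) = 33 - 300*63 = 33 - 18900 = -18867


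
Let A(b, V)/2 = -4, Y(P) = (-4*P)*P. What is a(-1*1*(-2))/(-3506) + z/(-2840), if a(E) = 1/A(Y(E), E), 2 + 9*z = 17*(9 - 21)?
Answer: 725431/89613360 ≈ 0.0080951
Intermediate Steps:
Y(P) = -4*P²
A(b, V) = -8 (A(b, V) = 2*(-4) = -8)
z = -206/9 (z = -2/9 + (17*(9 - 21))/9 = -2/9 + (17*(-12))/9 = -2/9 + (⅑)*(-204) = -2/9 - 68/3 = -206/9 ≈ -22.889)
a(E) = -⅛ (a(E) = 1/(-8) = -⅛)
a(-1*1*(-2))/(-3506) + z/(-2840) = -⅛/(-3506) - 206/9/(-2840) = -⅛*(-1/3506) - 206/9*(-1/2840) = 1/28048 + 103/12780 = 725431/89613360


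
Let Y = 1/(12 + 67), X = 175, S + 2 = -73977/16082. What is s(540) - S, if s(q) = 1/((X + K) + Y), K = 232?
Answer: 853532048/129275157 ≈ 6.6024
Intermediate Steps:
S = -106141/16082 (S = -2 - 73977/16082 = -106141/16082 ≈ -6.6000)
Y = 1/79 ≈ 0.012658
s(q) = 79/32154 (s(q) = 1/((175 + 232) + 1/79) = 1/(407 + 1/79) = 1/(32154/79) = 79/32154)
s(540) - S = 79/32154 - 1*(-106141/16082) = 79/32154 + 106141/16082 = 853532048/129275157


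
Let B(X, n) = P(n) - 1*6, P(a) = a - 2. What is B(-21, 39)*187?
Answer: 5797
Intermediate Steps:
P(a) = -2 + a
B(X, n) = -8 + n (B(X, n) = (-2 + n) - 1*6 = (-2 + n) - 6 = -8 + n)
B(-21, 39)*187 = (-8 + 39)*187 = 31*187 = 5797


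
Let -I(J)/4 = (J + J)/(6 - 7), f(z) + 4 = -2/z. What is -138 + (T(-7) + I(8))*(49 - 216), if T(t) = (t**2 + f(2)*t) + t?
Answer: -23685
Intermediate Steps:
f(z) = -4 - 2/z
T(t) = t**2 - 4*t (T(t) = (t**2 + (-4 - 2/2)*t) + t = (t**2 + (-4 - 2*1/2)*t) + t = (t**2 + (-4 - 1)*t) + t = (t**2 - 5*t) + t = t**2 - 4*t)
I(J) = 8*J (I(J) = -4*(J + J)/(6 - 7) = -4*2*J/(-1) = -4*2*J*(-1) = -(-8)*J = 8*J)
-138 + (T(-7) + I(8))*(49 - 216) = -138 + (-7*(-4 - 7) + 8*8)*(49 - 216) = -138 + (-7*(-11) + 64)*(-167) = -138 + (77 + 64)*(-167) = -138 + 141*(-167) = -138 - 23547 = -23685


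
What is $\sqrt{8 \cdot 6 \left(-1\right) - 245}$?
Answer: $i \sqrt{293} \approx 17.117 i$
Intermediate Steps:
$\sqrt{8 \cdot 6 \left(-1\right) - 245} = \sqrt{48 \left(-1\right) - 245} = \sqrt{-48 - 245} = \sqrt{-293} = i \sqrt{293}$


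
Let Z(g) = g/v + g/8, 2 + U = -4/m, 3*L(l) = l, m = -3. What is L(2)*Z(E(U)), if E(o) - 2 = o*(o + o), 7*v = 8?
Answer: 52/27 ≈ 1.9259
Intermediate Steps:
v = 8/7 (v = (1/7)*8 = 8/7 ≈ 1.1429)
L(l) = l/3
U = -2/3 (U = -2 - 4/(-3) = -2 - 4*(-1/3) = -2 + 4/3 = -2/3 ≈ -0.66667)
E(o) = 2 + 2*o**2 (E(o) = 2 + o*(o + o) = 2 + o*(2*o) = 2 + 2*o**2)
Z(g) = g (Z(g) = g/(8/7) + g/8 = g*(7/8) + g*(1/8) = 7*g/8 + g/8 = g)
L(2)*Z(E(U)) = ((1/3)*2)*(2 + 2*(-2/3)**2) = 2*(2 + 2*(4/9))/3 = 2*(2 + 8/9)/3 = (2/3)*(26/9) = 52/27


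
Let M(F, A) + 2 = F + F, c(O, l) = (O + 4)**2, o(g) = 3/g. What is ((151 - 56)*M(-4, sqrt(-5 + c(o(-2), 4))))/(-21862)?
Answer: 475/10931 ≈ 0.043454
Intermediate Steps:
c(O, l) = (4 + O)**2
M(F, A) = -2 + 2*F (M(F, A) = -2 + (F + F) = -2 + 2*F)
((151 - 56)*M(-4, sqrt(-5 + c(o(-2), 4))))/(-21862) = ((151 - 56)*(-2 + 2*(-4)))/(-21862) = (95*(-2 - 8))*(-1/21862) = (95*(-10))*(-1/21862) = -950*(-1/21862) = 475/10931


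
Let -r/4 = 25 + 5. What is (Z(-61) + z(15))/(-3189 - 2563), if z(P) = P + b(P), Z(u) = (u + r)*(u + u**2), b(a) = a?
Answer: 331215/2876 ≈ 115.17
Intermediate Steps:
r = -120 (r = -4*(25 + 5) = -4*30 = -120)
Z(u) = (-120 + u)*(u + u**2) (Z(u) = (u - 120)*(u + u**2) = (-120 + u)*(u + u**2))
z(P) = 2*P (z(P) = P + P = 2*P)
(Z(-61) + z(15))/(-3189 - 2563) = (-61*(-120 + (-61)**2 - 119*(-61)) + 2*15)/(-3189 - 2563) = (-61*(-120 + 3721 + 7259) + 30)/(-5752) = (-61*10860 + 30)*(-1/5752) = (-662460 + 30)*(-1/5752) = -662430*(-1/5752) = 331215/2876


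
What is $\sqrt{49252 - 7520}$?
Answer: $2 \sqrt{10433} \approx 204.28$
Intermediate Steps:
$\sqrt{49252 - 7520} = \sqrt{41732} = 2 \sqrt{10433}$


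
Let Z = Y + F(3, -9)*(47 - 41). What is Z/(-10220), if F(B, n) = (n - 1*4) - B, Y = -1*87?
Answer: 183/10220 ≈ 0.017906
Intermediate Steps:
Y = -87
F(B, n) = -4 + n - B (F(B, n) = (n - 4) - B = (-4 + n) - B = -4 + n - B)
Z = -183 (Z = -87 + (-4 - 9 - 1*3)*(47 - 41) = -87 + (-4 - 9 - 3)*6 = -87 - 16*6 = -87 - 96 = -183)
Z/(-10220) = -183/(-10220) = -183*(-1/10220) = 183/10220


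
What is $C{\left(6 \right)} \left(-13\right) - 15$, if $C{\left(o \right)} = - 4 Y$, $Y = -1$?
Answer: $-67$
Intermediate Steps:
$C{\left(o \right)} = 4$ ($C{\left(o \right)} = \left(-4\right) \left(-1\right) = 4$)
$C{\left(6 \right)} \left(-13\right) - 15 = 4 \left(-13\right) - 15 = -52 - 15 = -67$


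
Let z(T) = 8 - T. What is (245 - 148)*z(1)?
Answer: 679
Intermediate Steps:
(245 - 148)*z(1) = (245 - 148)*(8 - 1*1) = 97*(8 - 1) = 97*7 = 679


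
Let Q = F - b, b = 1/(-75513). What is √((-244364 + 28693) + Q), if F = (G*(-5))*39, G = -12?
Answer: I*√1216458837480426/75513 ≈ 461.88*I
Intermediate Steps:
F = 2340 (F = -12*(-5)*39 = 60*39 = 2340)
b = -1/75513 ≈ -1.3243e-5
Q = 176700421/75513 (Q = 2340 - 1*(-1/75513) = 2340 + 1/75513 = 176700421/75513 ≈ 2340.0)
√((-244364 + 28693) + Q) = √((-244364 + 28693) + 176700421/75513) = √(-215671 + 176700421/75513) = √(-16109263802/75513) = I*√1216458837480426/75513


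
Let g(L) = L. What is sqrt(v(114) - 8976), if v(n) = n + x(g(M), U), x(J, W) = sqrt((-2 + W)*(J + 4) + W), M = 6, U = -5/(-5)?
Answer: sqrt(-8862 + 3*I) ≈ 0.0159 + 94.138*I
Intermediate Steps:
U = 1 (U = -5*(-1/5) = 1)
x(J, W) = sqrt(W + (-2 + W)*(4 + J)) (x(J, W) = sqrt((-2 + W)*(4 + J) + W) = sqrt(W + (-2 + W)*(4 + J)))
v(n) = n + 3*I (v(n) = n + sqrt(-8 - 2*6 + 5*1 + 6*1) = n + sqrt(-8 - 12 + 5 + 6) = n + sqrt(-9) = n + 3*I)
sqrt(v(114) - 8976) = sqrt((114 + 3*I) - 8976) = sqrt(-8862 + 3*I)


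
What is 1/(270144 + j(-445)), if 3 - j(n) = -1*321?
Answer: 1/270468 ≈ 3.6973e-6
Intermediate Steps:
j(n) = 324 (j(n) = 3 - (-1)*321 = 3 - 1*(-321) = 3 + 321 = 324)
1/(270144 + j(-445)) = 1/(270144 + 324) = 1/270468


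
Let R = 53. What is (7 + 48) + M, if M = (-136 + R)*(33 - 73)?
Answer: 3375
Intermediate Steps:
M = 3320 (M = (-136 + 53)*(33 - 73) = -83*(-40) = 3320)
(7 + 48) + M = (7 + 48) + 3320 = 55 + 3320 = 3375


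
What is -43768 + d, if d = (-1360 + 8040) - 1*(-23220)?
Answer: -13868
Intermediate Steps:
d = 29900 (d = 6680 + 23220 = 29900)
-43768 + d = -43768 + 29900 = -13868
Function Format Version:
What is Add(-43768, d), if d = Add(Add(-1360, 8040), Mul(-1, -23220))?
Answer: -13868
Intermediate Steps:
d = 29900 (d = Add(6680, 23220) = 29900)
Add(-43768, d) = Add(-43768, 29900) = -13868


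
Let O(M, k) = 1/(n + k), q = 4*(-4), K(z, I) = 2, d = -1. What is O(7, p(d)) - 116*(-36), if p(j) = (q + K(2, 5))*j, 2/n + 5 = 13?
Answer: 238036/57 ≈ 4176.1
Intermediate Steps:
q = -16
n = ¼ (n = 2/(-5 + 13) = 2/8 = 2*(⅛) = ¼ ≈ 0.25000)
p(j) = -14*j (p(j) = (-16 + 2)*j = -14*j)
O(M, k) = 1/(¼ + k)
O(7, p(d)) - 116*(-36) = 4/(1 + 4*(-14*(-1))) - 116*(-36) = 4/(1 + 4*14) + 4176 = 4/(1 + 56) + 4176 = 4/57 + 4176 = 238036/57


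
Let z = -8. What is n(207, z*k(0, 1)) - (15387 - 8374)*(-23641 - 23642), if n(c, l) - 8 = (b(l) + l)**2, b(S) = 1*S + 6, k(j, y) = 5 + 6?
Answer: 331624587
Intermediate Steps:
k(j, y) = 11
b(S) = 6 + S (b(S) = S + 6 = 6 + S)
n(c, l) = 8 + (6 + 2*l)**2 (n(c, l) = 8 + ((6 + l) + l)**2 = 8 + (6 + 2*l)**2)
n(207, z*k(0, 1)) - (15387 - 8374)*(-23641 - 23642) = (8 + 4*(3 - 8*11)**2) - (15387 - 8374)*(-23641 - 23642) = (8 + 4*(3 - 88)**2) - 7013*(-47283) = (8 + 4*(-85)**2) - 1*(-331595679) = (8 + 4*7225) + 331595679 = (8 + 28900) + 331595679 = 28908 + 331595679 = 331624587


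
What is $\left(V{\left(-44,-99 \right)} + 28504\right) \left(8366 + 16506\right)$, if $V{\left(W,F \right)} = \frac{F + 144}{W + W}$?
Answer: $\frac{7798326463}{11} \approx 7.0894 \cdot 10^{8}$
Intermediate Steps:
$V{\left(W,F \right)} = \frac{144 + F}{2 W}$
$\left(V{\left(-44,-99 \right)} + 28504\right) \left(8366 + 16506\right) = \left(\frac{144 - 99}{2 \left(-44\right)} + 28504\right) \left(8366 + 16506\right) = \left(\frac{1}{2} \left(- \frac{1}{44}\right) 45 + 28504\right) 24872 = \left(- \frac{45}{88} + 28504\right) 24872 = \frac{2508307}{88} \cdot 24872 = \frac{7798326463}{11}$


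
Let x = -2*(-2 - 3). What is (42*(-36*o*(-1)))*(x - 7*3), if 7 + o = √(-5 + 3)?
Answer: 116424 - 16632*I*√2 ≈ 1.1642e+5 - 23521.0*I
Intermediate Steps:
x = 10 (x = -2*(-5) = 10)
o = -7 + I*√2 (o = -7 + √(-5 + 3) = -7 + √(-2) = -7 + I*√2 ≈ -7.0 + 1.4142*I)
(42*(-36*o*(-1)))*(x - 7*3) = (42*(-36*(-7 + I*√2)*(-1)))*(10 - 7*3) = (42*(-36*(7 - I*√2)))*(10 - 21) = (42*(-252 + 36*I*√2))*(-11) = (-10584 + 1512*I*√2)*(-11) = 116424 - 16632*I*√2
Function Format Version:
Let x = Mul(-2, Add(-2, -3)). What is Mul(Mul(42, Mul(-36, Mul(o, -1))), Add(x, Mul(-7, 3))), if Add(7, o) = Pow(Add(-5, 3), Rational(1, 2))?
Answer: Add(116424, Mul(-16632, I, Pow(2, Rational(1, 2)))) ≈ Add(1.1642e+5, Mul(-23521., I))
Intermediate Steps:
x = 10 (x = Mul(-2, -5) = 10)
o = Add(-7, Mul(I, Pow(2, Rational(1, 2)))) (o = Add(-7, Pow(Add(-5, 3), Rational(1, 2))) = Add(-7, Pow(-2, Rational(1, 2))) = Add(-7, Mul(I, Pow(2, Rational(1, 2)))) ≈ Add(-7.0000, Mul(1.4142, I)))
Mul(Mul(42, Mul(-36, Mul(o, -1))), Add(x, Mul(-7, 3))) = Mul(Mul(42, Mul(-36, Mul(Add(-7, Mul(I, Pow(2, Rational(1, 2)))), -1))), Add(10, Mul(-7, 3))) = Mul(Mul(42, Mul(-36, Add(7, Mul(-1, I, Pow(2, Rational(1, 2)))))), Add(10, -21)) = Mul(Mul(42, Add(-252, Mul(36, I, Pow(2, Rational(1, 2))))), -11) = Mul(Add(-10584, Mul(1512, I, Pow(2, Rational(1, 2)))), -11) = Add(116424, Mul(-16632, I, Pow(2, Rational(1, 2))))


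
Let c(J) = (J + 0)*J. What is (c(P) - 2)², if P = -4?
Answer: 196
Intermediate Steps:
c(J) = J² (c(J) = J*J = J²)
(c(P) - 2)² = ((-4)² - 2)² = (16 - 2)² = 14² = 196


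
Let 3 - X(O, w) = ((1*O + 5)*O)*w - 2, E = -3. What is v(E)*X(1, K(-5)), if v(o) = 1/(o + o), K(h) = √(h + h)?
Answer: -⅚ + I*√10 ≈ -0.83333 + 3.1623*I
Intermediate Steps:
K(h) = √2*√h (K(h) = √(2*h) = √2*√h)
v(o) = 1/(2*o)
X(O, w) = 5 - O*w*(5 + O) (X(O, w) = 3 - (((1*O + 5)*O)*w - 2) = 3 - (((O + 5)*O)*w - 2) = 3 - (((5 + O)*O)*w - 2) = 3 - ((O*(5 + O))*w - 2) = 3 - (O*w*(5 + O) - 2) = 3 - (-2 + O*w*(5 + O)) = 3 + (2 - O*w*(5 + O)) = 5 - O*w*(5 + O))
v(E)*X(1, K(-5)) = ((½)/(-3))*(5 - 1*√2*√(-5)*1² - 5*1*√2*√(-5)) = ((½)*(-⅓))*(5 - 1*√2*(I*√5)*1 - 5*1*√2*(I*√5)) = -(5 - 1*I*√10*1 - 5*1*I*√10)/6 = -(5 - I*√10 - 5*I*√10)/6 = -(5 - 6*I*√10)/6 = -⅚ + I*√10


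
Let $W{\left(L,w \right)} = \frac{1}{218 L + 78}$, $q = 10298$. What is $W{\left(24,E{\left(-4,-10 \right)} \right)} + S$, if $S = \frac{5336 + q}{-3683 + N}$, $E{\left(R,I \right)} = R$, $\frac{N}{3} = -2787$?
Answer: $- \frac{10375562}{7994205} \approx -1.2979$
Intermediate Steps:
$N = -8361$ ($N = 3 \left(-2787\right) = -8361$)
$S = - \frac{7817}{6022}$ ($S = \frac{5336 + 10298}{-3683 - 8361} = \frac{15634}{-12044} = 15634 \left(- \frac{1}{12044}\right) = - \frac{7817}{6022} \approx -1.2981$)
$W{\left(L,w \right)} = \frac{1}{78 + 218 L}$
$W{\left(24,E{\left(-4,-10 \right)} \right)} + S = \frac{1}{2 \left(39 + 109 \cdot 24\right)} - \frac{7817}{6022} = \frac{1}{2 \left(39 + 2616\right)} - \frac{7817}{6022} = \frac{1}{2 \cdot 2655} - \frac{7817}{6022} = \frac{1}{2} \cdot \frac{1}{2655} - \frac{7817}{6022} = \frac{1}{5310} - \frac{7817}{6022} = - \frac{10375562}{7994205}$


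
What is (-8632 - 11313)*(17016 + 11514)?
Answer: -569030850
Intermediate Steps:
(-8632 - 11313)*(17016 + 11514) = -19945*28530 = -569030850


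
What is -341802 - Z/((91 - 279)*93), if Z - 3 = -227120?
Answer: -5976293285/17484 ≈ -3.4182e+5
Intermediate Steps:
Z = -227117 (Z = 3 - 227120 = -227117)
-341802 - Z/((91 - 279)*93) = -341802 - (-227117)/((91 - 279)*93) = -341802 - (-227117)/((-188*93)) = -341802 - (-227117)/(-17484) = -341802 - (-227117)*(-1)/17484 = -341802 - 1*227117/17484 = -341802 - 227117/17484 = -5976293285/17484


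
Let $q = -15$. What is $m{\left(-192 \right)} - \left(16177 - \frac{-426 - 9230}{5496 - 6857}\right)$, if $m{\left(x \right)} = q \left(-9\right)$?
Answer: $- \frac{21823506}{1361} \approx -16035.0$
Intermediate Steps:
$m{\left(x \right)} = 135$ ($m{\left(x \right)} = \left(-15\right) \left(-9\right) = 135$)
$m{\left(-192 \right)} - \left(16177 - \frac{-426 - 9230}{5496 - 6857}\right) = 135 - \left(16177 - \frac{-426 - 9230}{5496 - 6857}\right) = 135 - \left(16177 + \frac{9656}{-1361}\right) = 135 - \frac{22007241}{1361} = - \frac{21823506}{1361}$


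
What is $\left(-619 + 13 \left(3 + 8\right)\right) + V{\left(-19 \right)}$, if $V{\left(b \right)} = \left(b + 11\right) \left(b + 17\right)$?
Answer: $-460$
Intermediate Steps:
$V{\left(b \right)} = \left(11 + b\right) \left(17 + b\right)$
$\left(-619 + 13 \left(3 + 8\right)\right) + V{\left(-19 \right)} = \left(-619 + 13 \left(3 + 8\right)\right) + \left(187 + \left(-19\right)^{2} + 28 \left(-19\right)\right) = \left(-619 + 13 \cdot 11\right) + \left(187 + 361 - 532\right) = \left(-619 + 143\right) + 16 = -476 + 16 = -460$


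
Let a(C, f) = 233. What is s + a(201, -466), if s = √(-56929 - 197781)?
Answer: 233 + I*√254710 ≈ 233.0 + 504.69*I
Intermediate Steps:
s = I*√254710 (s = √(-254710) = I*√254710 ≈ 504.69*I)
s + a(201, -466) = I*√254710 + 233 = 233 + I*√254710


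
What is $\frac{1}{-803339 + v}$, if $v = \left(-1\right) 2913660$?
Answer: $- \frac{1}{3716999} \approx -2.6903 \cdot 10^{-7}$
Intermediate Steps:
$v = -2913660$
$\frac{1}{-803339 + v} = \frac{1}{-803339 - 2913660} = \frac{1}{-3716999} = - \frac{1}{3716999}$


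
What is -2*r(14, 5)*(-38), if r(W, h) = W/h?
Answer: 1064/5 ≈ 212.80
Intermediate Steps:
-2*r(14, 5)*(-38) = -28/5*(-38) = 1064/5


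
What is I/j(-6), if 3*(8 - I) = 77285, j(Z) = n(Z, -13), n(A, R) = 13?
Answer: -77261/39 ≈ -1981.1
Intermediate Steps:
j(Z) = 13
I = -77261/3 (I = 8 - ⅓*77285 = 8 - 77285/3 = -77261/3 ≈ -25754.)
I/j(-6) = -77261/3/13 = -77261/3*1/13 = -77261/39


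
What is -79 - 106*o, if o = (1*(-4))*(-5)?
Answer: -2199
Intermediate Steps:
o = 20 (o = -4*(-5) = 20)
-79 - 106*o = -79 - 106*20 = -79 - 2120 = -2199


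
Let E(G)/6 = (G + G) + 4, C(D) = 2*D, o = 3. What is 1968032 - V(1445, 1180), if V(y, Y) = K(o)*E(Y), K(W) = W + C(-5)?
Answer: 2067320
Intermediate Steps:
E(G) = 24 + 12*G (E(G) = 6*((G + G) + 4) = 6*(2*G + 4) = 6*(4 + 2*G) = 24 + 12*G)
K(W) = -10 + W (K(W) = W + 2*(-5) = W - 10 = -10 + W)
V(y, Y) = -168 - 84*Y (V(y, Y) = (-10 + 3)*(24 + 12*Y) = -7*(24 + 12*Y) = -168 - 84*Y)
1968032 - V(1445, 1180) = 1968032 - (-168 - 84*1180) = 1968032 - (-168 - 99120) = 1968032 - 1*(-99288) = 1968032 + 99288 = 2067320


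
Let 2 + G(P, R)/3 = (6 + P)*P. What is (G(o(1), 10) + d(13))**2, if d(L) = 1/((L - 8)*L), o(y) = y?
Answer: 952576/4225 ≈ 225.46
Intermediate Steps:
G(P, R) = -6 + 3*P*(6 + P) (G(P, R) = -6 + 3*((6 + P)*P) = -6 + 3*(P*(6 + P)) = -6 + 3*P*(6 + P))
d(L) = 1/(L*(-8 + L)) (d(L) = 1/((-8 + L)*L) = 1/(L*(-8 + L)))
(G(o(1), 10) + d(13))**2 = ((-6 + 3*1**2 + 18*1) + 1/(13*(-8 + 13)))**2 = ((-6 + 3*1 + 18) + (1/13)/5)**2 = ((-6 + 3 + 18) + (1/13)*(1/5))**2 = (15 + 1/65)**2 = (976/65)**2 = 952576/4225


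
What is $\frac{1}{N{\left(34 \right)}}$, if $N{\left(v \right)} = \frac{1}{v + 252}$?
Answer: $286$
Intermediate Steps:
$N{\left(v \right)} = \frac{1}{252 + v}$
$\frac{1}{N{\left(34 \right)}} = \frac{1}{\frac{1}{252 + 34}} = \frac{1}{\frac{1}{286}} = 286$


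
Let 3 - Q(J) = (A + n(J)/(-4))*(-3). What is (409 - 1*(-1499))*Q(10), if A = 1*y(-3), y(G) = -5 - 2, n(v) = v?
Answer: -48654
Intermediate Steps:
y(G) = -7
A = -7 (A = 1*(-7) = -7)
Q(J) = -18 - 3*J/4 (Q(J) = 3 - (-7 + J/(-4))*(-3) = 3 - (-7 + J*(-¼))*(-3) = 3 - (-7 - J/4)*(-3) = 3 - (21 + 3*J/4) = 3 + (-21 - 3*J/4) = -18 - 3*J/4)
(409 - 1*(-1499))*Q(10) = (409 - 1*(-1499))*(-18 - ¾*10) = (409 + 1499)*(-18 - 15/2) = 1908*(-51/2) = -48654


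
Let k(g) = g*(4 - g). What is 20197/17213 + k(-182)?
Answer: -582674279/17213 ≈ -33851.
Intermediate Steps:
20197/17213 + k(-182) = 20197/17213 - 182*(4 - 1*(-182)) = 20197*(1/17213) - 182*(4 + 182) = 20197/17213 - 182*186 = 20197/17213 - 33852 = -582674279/17213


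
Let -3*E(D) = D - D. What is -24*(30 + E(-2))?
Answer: -720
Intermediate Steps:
E(D) = 0 (E(D) = -(D - D)/3 = -⅓*0 = 0)
-24*(30 + E(-2)) = -24*(30 + 0) = -24*30 = -1*720 = -720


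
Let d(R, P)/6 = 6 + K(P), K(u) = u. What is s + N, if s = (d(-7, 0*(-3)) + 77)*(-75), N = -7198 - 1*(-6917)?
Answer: -8756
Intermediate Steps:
d(R, P) = 36 + 6*P (d(R, P) = 6*(6 + P) = 36 + 6*P)
N = -281 (N = -7198 + 6917 = -281)
s = -8475 (s = ((36 + 6*(0*(-3))) + 77)*(-75) = ((36 + 6*0) + 77)*(-75) = ((36 + 0) + 77)*(-75) = (36 + 77)*(-75) = 113*(-75) = -8475)
s + N = -8475 - 281 = -8756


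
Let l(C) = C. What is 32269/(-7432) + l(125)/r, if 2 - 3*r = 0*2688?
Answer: 1361231/7432 ≈ 183.16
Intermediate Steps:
r = ⅔ (r = ⅔ - 0*2688 = ⅔ - ⅓*0 = ⅔ + 0 = ⅔ ≈ 0.66667)
32269/(-7432) + l(125)/r = 32269/(-7432) + 125/(⅔) = 32269*(-1/7432) + 125*(3/2) = -32269/7432 + 375/2 = 1361231/7432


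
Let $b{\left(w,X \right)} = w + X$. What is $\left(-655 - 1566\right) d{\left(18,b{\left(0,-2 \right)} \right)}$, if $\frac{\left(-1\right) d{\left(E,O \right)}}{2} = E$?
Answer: $79956$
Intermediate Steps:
$b{\left(w,X \right)} = X + w$
$d{\left(E,O \right)} = - 2 E$
$\left(-655 - 1566\right) d{\left(18,b{\left(0,-2 \right)} \right)} = \left(-655 - 1566\right) \left(\left(-2\right) 18\right) = \left(-2221\right) \left(-36\right) = 79956$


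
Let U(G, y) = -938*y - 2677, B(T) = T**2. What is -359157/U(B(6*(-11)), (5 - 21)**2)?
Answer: 119719/80935 ≈ 1.4792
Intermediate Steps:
U(G, y) = -2677 - 938*y
-359157/U(B(6*(-11)), (5 - 21)**2) = -359157/(-2677 - 938*(5 - 21)**2) = -359157/(-2677 - 938*(-16)**2) = -359157/(-2677 - 938*256) = -359157/(-2677 - 240128) = -359157/(-242805) = -359157*(-1/242805) = 119719/80935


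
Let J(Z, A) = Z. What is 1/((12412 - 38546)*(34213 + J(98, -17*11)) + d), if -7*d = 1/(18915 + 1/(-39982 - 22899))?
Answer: -1189394114/1066510283975503819 ≈ -1.1152e-9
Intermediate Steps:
d = -8983/1189394114 (d = -1/(7*(18915 + 1/(-39982 - 22899))) = -1/(7*(18915 + 1/(-62881))) = -1/(7*(18915 - 1/62881)) = -1/(7*1189394114/62881) = -⅐*62881/1189394114 = -8983/1189394114 ≈ -7.5526e-6)
1/((12412 - 38546)*(34213 + J(98, -17*11)) + d) = 1/((12412 - 38546)*(34213 + 98) - 8983/1189394114) = 1/(-26134*34311 - 8983/1189394114) = 1/(-896683674 - 8983/1189394114) = 1/(-1066510283975503819/1189394114) = -1189394114/1066510283975503819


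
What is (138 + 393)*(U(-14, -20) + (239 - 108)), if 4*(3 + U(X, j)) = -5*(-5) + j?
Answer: 274527/4 ≈ 68632.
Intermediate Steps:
U(X, j) = 13/4 + j/4 (U(X, j) = -3 + (-5*(-5) + j)/4 = -3 + (25 + j)/4 = -3 + (25/4 + j/4) = 13/4 + j/4)
(138 + 393)*(U(-14, -20) + (239 - 108)) = (138 + 393)*((13/4 + (1/4)*(-20)) + (239 - 108)) = 531*((13/4 - 5) + 131) = 531*(-7/4 + 131) = 531*(517/4) = 274527/4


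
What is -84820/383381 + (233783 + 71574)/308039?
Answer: 90940204037/118096299859 ≈ 0.77005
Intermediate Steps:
-84820/383381 + (233783 + 71574)/308039 = -84820*1/383381 + 305357*(1/308039) = -84820/383381 + 305357/308039 = 90940204037/118096299859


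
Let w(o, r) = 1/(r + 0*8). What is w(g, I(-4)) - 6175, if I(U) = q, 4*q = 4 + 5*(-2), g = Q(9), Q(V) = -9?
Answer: -18527/3 ≈ -6175.7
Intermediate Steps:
g = -9
q = -3/2 (q = (4 + 5*(-2))/4 = (4 - 10)/4 = (¼)*(-6) = -3/2 ≈ -1.5000)
I(U) = -3/2
w(o, r) = 1/r (w(o, r) = 1/(r + 0) = 1/r)
w(g, I(-4)) - 6175 = 1/(-3/2) - 6175 = -⅔ - 6175 = -18527/3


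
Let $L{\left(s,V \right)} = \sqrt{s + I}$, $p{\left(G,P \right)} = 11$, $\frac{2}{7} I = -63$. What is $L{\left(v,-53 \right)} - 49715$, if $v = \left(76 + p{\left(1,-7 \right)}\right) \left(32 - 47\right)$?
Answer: $-49715 + \frac{3 i \sqrt{678}}{2} \approx -49715.0 + 39.058 i$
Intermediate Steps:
$I = - \frac{441}{2}$ ($I = \frac{7}{2} \left(-63\right) = - \frac{441}{2} \approx -220.5$)
$v = -1305$ ($v = \left(76 + 11\right) \left(32 - 47\right) = 87 \left(-15\right) = -1305$)
$L{\left(s,V \right)} = \sqrt{- \frac{441}{2} + s}$ ($L{\left(s,V \right)} = \sqrt{s - \frac{441}{2}} = \sqrt{- \frac{441}{2} + s}$)
$L{\left(v,-53 \right)} - 49715 = \frac{\sqrt{-882 + 4 \left(-1305\right)}}{2} - 49715 = \frac{\sqrt{-882 - 5220}}{2} - 49715 = \frac{\sqrt{-6102}}{2} - 49715 = \frac{3 i \sqrt{678}}{2} - 49715 = -49715 + \frac{3 i \sqrt{678}}{2}$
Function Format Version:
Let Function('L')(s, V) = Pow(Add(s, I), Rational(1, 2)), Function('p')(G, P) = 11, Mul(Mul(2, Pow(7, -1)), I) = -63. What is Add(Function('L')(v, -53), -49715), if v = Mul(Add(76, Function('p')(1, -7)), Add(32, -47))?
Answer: Add(-49715, Mul(Rational(3, 2), I, Pow(678, Rational(1, 2)))) ≈ Add(-49715., Mul(39.058, I))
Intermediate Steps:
I = Rational(-441, 2) (I = Mul(Rational(7, 2), -63) = Rational(-441, 2) ≈ -220.50)
v = -1305 (v = Mul(Add(76, 11), Add(32, -47)) = Mul(87, -15) = -1305)
Function('L')(s, V) = Pow(Add(Rational(-441, 2), s), Rational(1, 2)) (Function('L')(s, V) = Pow(Add(s, Rational(-441, 2)), Rational(1, 2)) = Pow(Add(Rational(-441, 2), s), Rational(1, 2)))
Add(Function('L')(v, -53), -49715) = Add(Mul(Rational(1, 2), Pow(Add(-882, Mul(4, -1305)), Rational(1, 2))), -49715) = Add(Mul(Rational(1, 2), Pow(Add(-882, -5220), Rational(1, 2))), -49715) = Add(Mul(Rational(1, 2), Pow(-6102, Rational(1, 2))), -49715) = Add(Mul(Rational(1, 2), Mul(3, I, Pow(678, Rational(1, 2)))), -49715) = Add(Mul(Rational(3, 2), I, Pow(678, Rational(1, 2))), -49715) = Add(-49715, Mul(Rational(3, 2), I, Pow(678, Rational(1, 2))))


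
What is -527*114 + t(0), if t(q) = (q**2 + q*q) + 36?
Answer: -60042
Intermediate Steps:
t(q) = 36 + 2*q**2 (t(q) = (q**2 + q**2) + 36 = 2*q**2 + 36 = 36 + 2*q**2)
-527*114 + t(0) = -527*114 + (36 + 2*0**2) = -60078 + (36 + 2*0) = -60078 + (36 + 0) = -60078 + 36 = -60042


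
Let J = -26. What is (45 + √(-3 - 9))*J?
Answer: -1170 - 52*I*√3 ≈ -1170.0 - 90.067*I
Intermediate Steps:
(45 + √(-3 - 9))*J = (45 + √(-3 - 9))*(-26) = (45 + √(-12))*(-26) = (45 + 2*I*√3)*(-26) = -1170 - 52*I*√3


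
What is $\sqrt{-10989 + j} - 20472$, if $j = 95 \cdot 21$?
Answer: $-20472 + i \sqrt{8994} \approx -20472.0 + 94.837 i$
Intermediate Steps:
$j = 1995$
$\sqrt{-10989 + j} - 20472 = \sqrt{-10989 + 1995} - 20472 = \sqrt{-8994} - 20472 = i \sqrt{8994} - 20472 = -20472 + i \sqrt{8994}$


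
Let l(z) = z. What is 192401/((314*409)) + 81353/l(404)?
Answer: 5262785191/25942052 ≈ 202.87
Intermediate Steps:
192401/((314*409)) + 81353/l(404) = 192401/((314*409)) + 81353/404 = 192401/128426 + 81353*(1/404) = 192401*(1/128426) + 81353/404 = 192401/128426 + 81353/404 = 5262785191/25942052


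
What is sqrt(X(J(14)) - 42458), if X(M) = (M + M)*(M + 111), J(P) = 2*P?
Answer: I*sqrt(34674) ≈ 186.21*I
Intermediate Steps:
X(M) = 2*M*(111 + M) (X(M) = (2*M)*(111 + M) = 2*M*(111 + M))
sqrt(X(J(14)) - 42458) = sqrt(2*(2*14)*(111 + 2*14) - 42458) = sqrt(2*28*(111 + 28) - 42458) = sqrt(2*28*139 - 42458) = sqrt(7784 - 42458) = sqrt(-34674) = I*sqrt(34674)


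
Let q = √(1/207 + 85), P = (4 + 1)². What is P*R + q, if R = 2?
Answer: 50 + 2*√101177/69 ≈ 59.220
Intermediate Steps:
P = 25 (P = 5² = 25)
q = 2*√101177/69 (q = √(1/207 + 85) = √(17596/207) = 2*√101177/69 ≈ 9.2198)
P*R + q = 25*2 + 2*√101177/69 = 50 + 2*√101177/69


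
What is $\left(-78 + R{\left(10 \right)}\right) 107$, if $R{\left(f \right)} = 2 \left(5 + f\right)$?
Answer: $-5136$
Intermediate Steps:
$R{\left(f \right)} = 10 + 2 f$
$\left(-78 + R{\left(10 \right)}\right) 107 = \left(-78 + \left(10 + 2 \cdot 10\right)\right) 107 = \left(-78 + \left(10 + 20\right)\right) 107 = \left(-78 + 30\right) 107 = \left(-48\right) 107 = -5136$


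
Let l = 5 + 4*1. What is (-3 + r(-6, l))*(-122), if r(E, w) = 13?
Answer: -1220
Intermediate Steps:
l = 9 (l = 5 + 4 = 9)
(-3 + r(-6, l))*(-122) = (-3 + 13)*(-122) = 10*(-122) = -1220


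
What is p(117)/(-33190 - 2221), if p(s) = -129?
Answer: 129/35411 ≈ 0.0036429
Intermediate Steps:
p(117)/(-33190 - 2221) = -129/(-33190 - 2221) = -129/(-35411) = -129*(-1/35411) = 129/35411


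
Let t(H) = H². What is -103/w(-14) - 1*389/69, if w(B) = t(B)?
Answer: -83351/13524 ≈ -6.1632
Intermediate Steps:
w(B) = B²
-103/w(-14) - 1*389/69 = -103/((-14)²) - 1*389/69 = -103/196 - 389*1/69 = -103*1/196 - 389/69 = -103/196 - 389/69 = -83351/13524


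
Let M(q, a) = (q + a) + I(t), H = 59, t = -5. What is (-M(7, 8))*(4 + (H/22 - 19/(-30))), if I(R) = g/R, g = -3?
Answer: -31382/275 ≈ -114.12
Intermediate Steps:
I(R) = -3/R
M(q, a) = ⅗ + a + q (M(q, a) = (q + a) - 3/(-5) = (a + q) - 3*(-⅕) = (a + q) + ⅗ = ⅗ + a + q)
(-M(7, 8))*(4 + (H/22 - 19/(-30))) = (-(⅗ + 8 + 7))*(4 + (59/22 - 19/(-30))) = (-1*78/5)*(4 + (59*(1/22) - 19*(-1/30))) = -78*(4 + (59/22 + 19/30))/5 = -78*(4 + 547/165)/5 = -78/5*1207/165 = -31382/275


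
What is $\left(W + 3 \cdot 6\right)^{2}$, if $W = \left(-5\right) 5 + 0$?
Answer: $49$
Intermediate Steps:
$W = -25$ ($W = -25 + 0 = -25$)
$\left(W + 3 \cdot 6\right)^{2} = \left(-25 + 3 \cdot 6\right)^{2} = \left(-25 + 18\right)^{2} = \left(-7\right)^{2} = 49$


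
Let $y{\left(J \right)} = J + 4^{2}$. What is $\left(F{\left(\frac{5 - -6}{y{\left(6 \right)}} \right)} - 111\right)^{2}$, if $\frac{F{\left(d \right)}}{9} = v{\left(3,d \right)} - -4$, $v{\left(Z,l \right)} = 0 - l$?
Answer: $\frac{25281}{4} \approx 6320.3$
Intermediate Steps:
$y{\left(J \right)} = 16 + J$ ($y{\left(J \right)} = J + 16 = 16 + J$)
$v{\left(Z,l \right)} = - l$
$F{\left(d \right)} = 36 - 9 d$ ($F{\left(d \right)} = 9 \left(- d - -4\right) = 9 \left(- d + 4\right) = 9 \left(4 - d\right) = 36 - 9 d$)
$\left(F{\left(\frac{5 - -6}{y{\left(6 \right)}} \right)} - 111\right)^{2} = \left(\left(36 - 9 \frac{5 - -6}{16 + 6}\right) - 111\right)^{2} = \left(\left(36 - 9 \frac{5 + 6}{22}\right) - 111\right)^{2} = \left(\left(36 - 9 \cdot 11 \cdot \frac{1}{22}\right) - 111\right)^{2} = \left(\left(36 - \frac{9}{2}\right) - 111\right)^{2} = \left(\frac{63}{2} - 111\right)^{2} = \left(- \frac{159}{2}\right)^{2} = \frac{25281}{4}$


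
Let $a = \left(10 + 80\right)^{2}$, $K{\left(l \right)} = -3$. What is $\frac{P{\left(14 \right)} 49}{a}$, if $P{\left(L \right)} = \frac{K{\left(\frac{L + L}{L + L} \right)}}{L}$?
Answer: $- \frac{7}{5400} \approx -0.0012963$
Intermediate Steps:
$a = 8100$ ($a = 90^{2} = 8100$)
$P{\left(L \right)} = - \frac{3}{L}$
$\frac{P{\left(14 \right)} 49}{a} = \frac{- \frac{3}{14} \cdot 49}{8100} = \left(-3\right) \frac{1}{14} \cdot 49 \cdot \frac{1}{8100} = \left(- \frac{3}{14}\right) 49 \cdot \frac{1}{8100} = \left(- \frac{21}{2}\right) \frac{1}{8100} = - \frac{7}{5400}$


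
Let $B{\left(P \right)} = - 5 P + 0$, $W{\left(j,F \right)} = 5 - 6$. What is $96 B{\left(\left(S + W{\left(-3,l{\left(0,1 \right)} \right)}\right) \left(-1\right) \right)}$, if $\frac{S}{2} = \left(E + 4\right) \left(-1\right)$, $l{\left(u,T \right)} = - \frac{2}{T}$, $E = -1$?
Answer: $-3360$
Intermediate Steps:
$S = -6$ ($S = 2 \left(-1 + 4\right) \left(-1\right) = 2 \cdot 3 \left(-1\right) = 2 \left(-3\right) = -6$)
$W{\left(j,F \right)} = -1$ ($W{\left(j,F \right)} = 5 - 6 = -1$)
$B{\left(P \right)} = - 5 P$
$96 B{\left(\left(S + W{\left(-3,l{\left(0,1 \right)} \right)}\right) \left(-1\right) \right)} = 96 \left(- 5 \left(-6 - 1\right) \left(-1\right)\right) = 96 \left(- 5 \left(\left(-7\right) \left(-1\right)\right)\right) = 96 \left(\left(-5\right) 7\right) = 96 \left(-35\right) = -3360$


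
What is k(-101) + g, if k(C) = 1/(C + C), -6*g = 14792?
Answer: -1493995/606 ≈ -2465.3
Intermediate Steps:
g = -7396/3 (g = -1/6*14792 = -7396/3 ≈ -2465.3)
k(C) = 1/(2*C)
k(-101) + g = (1/2)/(-101) - 7396/3 = (1/2)*(-1/101) - 7396/3 = -1/202 - 7396/3 = -1493995/606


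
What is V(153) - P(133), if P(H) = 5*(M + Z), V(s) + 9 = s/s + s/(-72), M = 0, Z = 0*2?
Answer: -81/8 ≈ -10.125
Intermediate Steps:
Z = 0
V(s) = -8 - s/72 (V(s) = -9 + (s/s + s/(-72)) = -9 + (1 + s*(-1/72)) = -9 + (1 - s/72) = -8 - s/72)
P(H) = 0 (P(H) = 5*(0 + 0) = 5*0 = 0)
V(153) - P(133) = (-8 - 1/72*153) - 1*0 = (-8 - 17/8) + 0 = -81/8 + 0 = -81/8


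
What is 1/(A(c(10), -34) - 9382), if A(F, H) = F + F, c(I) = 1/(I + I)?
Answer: -10/93819 ≈ -0.00010659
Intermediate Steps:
c(I) = 1/(2*I)
A(F, H) = 2*F
1/(A(c(10), -34) - 9382) = 1/(2*((½)/10) - 9382) = 1/(2*((½)*(⅒)) - 9382) = 1/(2*(1/20) - 9382) = 1/(⅒ - 9382) = 1/(-93819/10) = -10/93819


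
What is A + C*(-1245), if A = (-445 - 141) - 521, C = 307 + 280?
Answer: -731922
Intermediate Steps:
C = 587
A = -1107 (A = -586 - 521 = -1107)
A + C*(-1245) = -1107 + 587*(-1245) = -1107 - 730815 = -731922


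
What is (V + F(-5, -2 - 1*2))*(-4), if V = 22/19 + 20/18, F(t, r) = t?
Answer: 1868/171 ≈ 10.924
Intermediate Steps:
V = 388/171 (V = 22*(1/19) + 20*(1/18) = 22/19 + 10/9 = 388/171 ≈ 2.2690)
(V + F(-5, -2 - 1*2))*(-4) = (388/171 - 5)*(-4) = -467/171*(-4) = 1868/171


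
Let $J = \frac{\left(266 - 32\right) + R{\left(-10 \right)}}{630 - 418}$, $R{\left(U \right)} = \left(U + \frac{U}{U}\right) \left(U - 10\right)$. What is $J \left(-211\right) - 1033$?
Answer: $- \frac{153175}{106} \approx -1445.0$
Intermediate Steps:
$R{\left(U \right)} = \left(1 + U\right) \left(-10 + U\right)$ ($R{\left(U \right)} = \left(U + 1\right) \left(-10 + U\right) = \left(1 + U\right) \left(-10 + U\right)$)
$J = \frac{207}{106}$ ($J = \frac{\left(266 - 32\right) - \left(-80 - 100\right)}{630 - 418} = \frac{234 + \left(-10 + 100 + 90\right)}{212} = \left(234 + 180\right) \frac{1}{212} = 414 \cdot \frac{1}{212} = \frac{207}{106} \approx 1.9528$)
$J \left(-211\right) - 1033 = \frac{207}{106} \left(-211\right) - 1033 = - \frac{43677}{106} - 1033 = - \frac{153175}{106}$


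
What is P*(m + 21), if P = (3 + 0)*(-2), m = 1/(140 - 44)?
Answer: -2017/16 ≈ -126.06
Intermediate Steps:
m = 1/96 ≈ 0.010417
P = -6 (P = 3*(-2) = -6)
P*(m + 21) = -6*(1/96 + 21) = -6*2017/96 = -2017/16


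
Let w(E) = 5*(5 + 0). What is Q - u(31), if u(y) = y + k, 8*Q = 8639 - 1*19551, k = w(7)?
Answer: -1420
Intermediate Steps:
w(E) = 25 (w(E) = 5*5 = 25)
k = 25
Q = -1364 (Q = (8639 - 1*19551)/8 = (8639 - 19551)/8 = (1/8)*(-10912) = -1364)
u(y) = 25 + y (u(y) = y + 25 = 25 + y)
Q - u(31) = -1364 - (25 + 31) = -1364 - 1*56 = -1364 - 56 = -1420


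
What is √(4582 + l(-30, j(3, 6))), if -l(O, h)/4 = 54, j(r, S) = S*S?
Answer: √4366 ≈ 66.076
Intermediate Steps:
j(r, S) = S²
l(O, h) = -216 (l(O, h) = -4*54 = -216)
√(4582 + l(-30, j(3, 6))) = √(4582 - 216) = √4366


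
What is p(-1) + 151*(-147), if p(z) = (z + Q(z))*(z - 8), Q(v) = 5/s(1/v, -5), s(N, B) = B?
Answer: -22179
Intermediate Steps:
Q(v) = -1 (Q(v) = 5/(-5) = 5*(-1/5) = -1)
p(z) = (-1 + z)*(-8 + z) (p(z) = (z - 1)*(z - 8) = (-1 + z)*(-8 + z))
p(-1) + 151*(-147) = (8 + (-1)**2 - 9*(-1)) + 151*(-147) = (8 + 1 + 9) - 22197 = 18 - 22197 = -22179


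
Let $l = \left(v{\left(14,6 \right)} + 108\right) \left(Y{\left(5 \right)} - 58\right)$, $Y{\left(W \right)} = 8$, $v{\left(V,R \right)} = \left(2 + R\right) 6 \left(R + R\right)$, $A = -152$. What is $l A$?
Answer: $5198400$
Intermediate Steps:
$v{\left(V,R \right)} = 2 R \left(12 + 6 R\right)$ ($v{\left(V,R \right)} = \left(12 + 6 R\right) 2 R = 2 R \left(12 + 6 R\right)$)
$l = -34200$ ($l = \left(12 \cdot 6 \left(2 + 6\right) + 108\right) \left(8 - 58\right) = \left(12 \cdot 6 \cdot 8 + 108\right) \left(-50\right) = \left(576 + 108\right) \left(-50\right) = 684 \left(-50\right) = -34200$)
$l A = \left(-34200\right) \left(-152\right) = 5198400$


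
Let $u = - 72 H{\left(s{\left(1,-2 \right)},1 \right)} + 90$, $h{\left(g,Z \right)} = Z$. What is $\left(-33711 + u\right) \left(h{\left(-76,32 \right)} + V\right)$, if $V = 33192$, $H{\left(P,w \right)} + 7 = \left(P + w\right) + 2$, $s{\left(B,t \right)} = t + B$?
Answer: $-1105063464$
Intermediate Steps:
$s{\left(B,t \right)} = B + t$
$H{\left(P,w \right)} = -5 + P + w$ ($H{\left(P,w \right)} = -7 + \left(\left(P + w\right) + 2\right) = -7 + \left(2 + P + w\right) = -5 + P + w$)
$u = 450$ ($u = - 72 \left(-5 + \left(1 - 2\right) + 1\right) + 90 = - 72 \left(-5 - 1 + 1\right) + 90 = \left(-72\right) \left(-5\right) + 90 = 360 + 90 = 450$)
$\left(-33711 + u\right) \left(h{\left(-76,32 \right)} + V\right) = \left(-33711 + 450\right) \left(32 + 33192\right) = \left(-33261\right) 33224 = -1105063464$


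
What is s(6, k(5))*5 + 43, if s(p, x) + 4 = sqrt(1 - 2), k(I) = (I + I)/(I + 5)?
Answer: 23 + 5*I ≈ 23.0 + 5.0*I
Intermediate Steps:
k(I) = 2*I/(5 + I) (k(I) = (2*I)/(5 + I) = 2*I/(5 + I))
s(p, x) = -4 + I (s(p, x) = -4 + sqrt(1 - 2) = -4 + sqrt(-1) = -4 + I)
s(6, k(5))*5 + 43 = (-4 + I)*5 + 43 = (-20 + 5*I) + 43 = 23 + 5*I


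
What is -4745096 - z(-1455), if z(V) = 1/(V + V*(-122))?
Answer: -835397876281/176055 ≈ -4.7451e+6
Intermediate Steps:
z(V) = -1/(121*V) (z(V) = 1/(V - 122*V) = 1/(-121*V) = -1/(121*V))
-4745096 - z(-1455) = -4745096 - (-1)/(121*(-1455)) = -4745096 - (-1)*(-1)/(121*1455) = -4745096 - 1*1/176055 = -4745096 - 1/176055 = -835397876281/176055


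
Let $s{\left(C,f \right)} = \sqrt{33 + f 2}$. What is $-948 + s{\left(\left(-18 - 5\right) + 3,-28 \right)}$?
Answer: $-948 + i \sqrt{23} \approx -948.0 + 4.7958 i$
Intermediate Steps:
$s{\left(C,f \right)} = \sqrt{33 + 2 f}$
$-948 + s{\left(\left(-18 - 5\right) + 3,-28 \right)} = -948 + \sqrt{33 + 2 \left(-28\right)} = -948 + \sqrt{33 - 56} = -948 + \sqrt{-23} = -948 + i \sqrt{23}$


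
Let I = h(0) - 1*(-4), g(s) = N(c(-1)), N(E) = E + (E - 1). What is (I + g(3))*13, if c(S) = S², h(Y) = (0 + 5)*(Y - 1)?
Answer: 0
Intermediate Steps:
h(Y) = -5 + 5*Y (h(Y) = 5*(-1 + Y) = -5 + 5*Y)
N(E) = -1 + 2*E (N(E) = E + (-1 + E) = -1 + 2*E)
g(s) = 1 (g(s) = -1 + 2*(-1)² = -1 + 2*1 = -1 + 2 = 1)
I = -1 (I = (-5 + 5*0) - 1*(-4) = (-5 + 0) + 4 = -5 + 4 = -1)
(I + g(3))*13 = (-1 + 1)*13 = 0*13 = 0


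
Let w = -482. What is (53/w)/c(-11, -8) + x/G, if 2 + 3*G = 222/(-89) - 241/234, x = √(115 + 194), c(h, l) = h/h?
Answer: -53/482 - 62478*√309/115049 ≈ -9.6560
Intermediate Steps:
c(h, l) = 1
x = √309 ≈ 17.578
G = -115049/62478 (G = -⅔ + (222/(-89) - 241/234)/3 = -⅔ + (222*(-1/89) - 241*1/234)/3 = -⅔ + (-222/89 - 241/234)/3 = -⅔ + (⅓)*(-73397/20826) = -⅔ - 73397/62478 = -115049/62478 ≈ -1.8414)
(53/w)/c(-11, -8) + x/G = (53/(-482))/1 + √309/(-115049/62478) = (53*(-1/482))*1 + √309*(-62478/115049) = -53/482*1 - 62478*√309/115049 = -53/482 - 62478*√309/115049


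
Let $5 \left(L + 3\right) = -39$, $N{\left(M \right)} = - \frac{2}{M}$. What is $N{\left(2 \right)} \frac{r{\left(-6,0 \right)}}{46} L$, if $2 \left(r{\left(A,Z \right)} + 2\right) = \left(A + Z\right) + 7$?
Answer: $- \frac{81}{230} \approx -0.35217$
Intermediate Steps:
$r{\left(A,Z \right)} = \frac{3}{2} + \frac{A}{2} + \frac{Z}{2}$ ($r{\left(A,Z \right)} = -2 + \frac{\left(A + Z\right) + 7}{2} = -2 + \frac{7 + A + Z}{2} = -2 + \left(\frac{7}{2} + \frac{A}{2} + \frac{Z}{2}\right) = \frac{3}{2} + \frac{A}{2} + \frac{Z}{2}$)
$L = - \frac{54}{5}$ ($L = -3 + \frac{1}{5} \left(-39\right) = -3 - \frac{39}{5} = - \frac{54}{5} \approx -10.8$)
$N{\left(2 \right)} \frac{r{\left(-6,0 \right)}}{46} L = - \frac{2}{2} \frac{\frac{3}{2} + \frac{1}{2} \left(-6\right) + \frac{1}{2} \cdot 0}{46} \left(- \frac{54}{5}\right) = \left(-2\right) \frac{1}{2} \left(\frac{3}{2} - 3 + 0\right) \frac{1}{46} \left(- \frac{54}{5}\right) = - \frac{-3}{2 \cdot 46} \left(- \frac{54}{5}\right) = \left(-1\right) \left(- \frac{3}{92}\right) \left(- \frac{54}{5}\right) = \frac{3}{92} \left(- \frac{54}{5}\right) = - \frac{81}{230}$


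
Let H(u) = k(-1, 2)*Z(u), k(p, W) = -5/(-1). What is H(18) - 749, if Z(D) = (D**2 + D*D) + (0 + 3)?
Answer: 2506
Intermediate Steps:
Z(D) = 3 + 2*D**2 (Z(D) = (D**2 + D**2) + 3 = 2*D**2 + 3 = 3 + 2*D**2)
k(p, W) = 5 (k(p, W) = -5*(-1) = 5)
H(u) = 15 + 10*u**2 (H(u) = 5*(3 + 2*u**2) = 15 + 10*u**2)
H(18) - 749 = (15 + 10*18**2) - 749 = (15 + 10*324) - 749 = (15 + 3240) - 749 = 3255 - 749 = 2506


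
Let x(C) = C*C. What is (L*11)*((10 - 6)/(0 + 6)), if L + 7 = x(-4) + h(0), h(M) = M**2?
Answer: 66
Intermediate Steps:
x(C) = C**2
L = 9 (L = -7 + ((-4)**2 + 0**2) = -7 + (16 + 0) = -7 + 16 = 9)
(L*11)*((10 - 6)/(0 + 6)) = (9*11)*((10 - 6)/(0 + 6)) = 99*(4/6) = 99*(4*(1/6)) = 99*(2/3) = 66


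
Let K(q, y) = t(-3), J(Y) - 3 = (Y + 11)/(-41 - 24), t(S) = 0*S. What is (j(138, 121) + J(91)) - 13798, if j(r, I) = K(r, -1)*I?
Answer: -896777/65 ≈ -13797.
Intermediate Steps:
t(S) = 0
J(Y) = 184/65 - Y/65 (J(Y) = 3 + (Y + 11)/(-41 - 24) = 3 + (11 + Y)/(-65) = 3 + (11 + Y)*(-1/65) = 3 + (-11/65 - Y/65) = 184/65 - Y/65)
K(q, y) = 0
j(r, I) = 0 (j(r, I) = 0*I = 0)
(j(138, 121) + J(91)) - 13798 = (0 + (184/65 - 1/65*91)) - 13798 = (0 + (184/65 - 7/5)) - 13798 = (0 + 93/65) - 13798 = 93/65 - 13798 = -896777/65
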